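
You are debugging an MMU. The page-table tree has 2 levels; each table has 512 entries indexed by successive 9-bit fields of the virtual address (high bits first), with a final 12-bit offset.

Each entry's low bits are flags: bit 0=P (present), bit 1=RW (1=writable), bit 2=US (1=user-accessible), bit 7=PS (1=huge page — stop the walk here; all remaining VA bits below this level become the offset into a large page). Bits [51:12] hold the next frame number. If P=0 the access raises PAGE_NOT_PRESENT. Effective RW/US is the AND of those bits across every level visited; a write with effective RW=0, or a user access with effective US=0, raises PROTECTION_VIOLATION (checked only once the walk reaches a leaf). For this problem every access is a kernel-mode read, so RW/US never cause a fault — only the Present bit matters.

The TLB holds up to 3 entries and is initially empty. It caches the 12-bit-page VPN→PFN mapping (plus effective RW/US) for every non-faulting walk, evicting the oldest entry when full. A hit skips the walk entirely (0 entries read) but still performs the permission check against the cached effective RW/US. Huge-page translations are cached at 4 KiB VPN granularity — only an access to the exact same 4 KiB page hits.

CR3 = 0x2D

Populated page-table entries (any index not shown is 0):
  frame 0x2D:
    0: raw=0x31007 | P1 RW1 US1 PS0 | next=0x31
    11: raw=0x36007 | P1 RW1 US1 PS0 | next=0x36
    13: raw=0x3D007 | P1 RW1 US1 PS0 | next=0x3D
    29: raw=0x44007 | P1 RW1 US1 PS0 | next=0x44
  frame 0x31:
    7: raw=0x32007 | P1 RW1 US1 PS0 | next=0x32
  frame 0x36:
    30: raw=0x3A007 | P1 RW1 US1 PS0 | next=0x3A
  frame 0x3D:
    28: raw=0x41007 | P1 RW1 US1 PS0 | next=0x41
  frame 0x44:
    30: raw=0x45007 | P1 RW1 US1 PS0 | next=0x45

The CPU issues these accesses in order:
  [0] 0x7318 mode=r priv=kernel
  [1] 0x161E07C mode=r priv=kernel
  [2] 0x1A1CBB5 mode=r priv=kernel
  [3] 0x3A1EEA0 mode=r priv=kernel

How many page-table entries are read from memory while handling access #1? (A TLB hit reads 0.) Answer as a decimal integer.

Walk each access:
#0 VA=0x7318 (r,kernel):
  lvl0: tbl 0x2D, slot 0 ⇒ 0x31007 (P1/RW1/US1/PS0)
  lvl1: tbl 0x31, slot 7 ⇒ 0x32007 (P1/RW1/US1/PS0)
  ⇒ phys 0x32318  [2 reads]
#1 VA=0x161E07C (r,kernel):
  lvl0: tbl 0x2D, slot 11 ⇒ 0x36007 (P1/RW1/US1/PS0)
  lvl1: tbl 0x36, slot 30 ⇒ 0x3A007 (P1/RW1/US1/PS0)
  ⇒ phys 0x3A07C  [2 reads]
#2 VA=0x1A1CBB5 (r,kernel):
  lvl0: tbl 0x2D, slot 13 ⇒ 0x3D007 (P1/RW1/US1/PS0)
  lvl1: tbl 0x3D, slot 28 ⇒ 0x41007 (P1/RW1/US1/PS0)
  ⇒ phys 0x41BB5  [2 reads]
#3 VA=0x3A1EEA0 (r,kernel):
  lvl0: tbl 0x2D, slot 29 ⇒ 0x44007 (P1/RW1/US1/PS0)
  lvl1: tbl 0x44, slot 30 ⇒ 0x45007 (P1/RW1/US1/PS0)
  ⇒ phys 0x45EA0  [2 reads]

Entries read for #1: 2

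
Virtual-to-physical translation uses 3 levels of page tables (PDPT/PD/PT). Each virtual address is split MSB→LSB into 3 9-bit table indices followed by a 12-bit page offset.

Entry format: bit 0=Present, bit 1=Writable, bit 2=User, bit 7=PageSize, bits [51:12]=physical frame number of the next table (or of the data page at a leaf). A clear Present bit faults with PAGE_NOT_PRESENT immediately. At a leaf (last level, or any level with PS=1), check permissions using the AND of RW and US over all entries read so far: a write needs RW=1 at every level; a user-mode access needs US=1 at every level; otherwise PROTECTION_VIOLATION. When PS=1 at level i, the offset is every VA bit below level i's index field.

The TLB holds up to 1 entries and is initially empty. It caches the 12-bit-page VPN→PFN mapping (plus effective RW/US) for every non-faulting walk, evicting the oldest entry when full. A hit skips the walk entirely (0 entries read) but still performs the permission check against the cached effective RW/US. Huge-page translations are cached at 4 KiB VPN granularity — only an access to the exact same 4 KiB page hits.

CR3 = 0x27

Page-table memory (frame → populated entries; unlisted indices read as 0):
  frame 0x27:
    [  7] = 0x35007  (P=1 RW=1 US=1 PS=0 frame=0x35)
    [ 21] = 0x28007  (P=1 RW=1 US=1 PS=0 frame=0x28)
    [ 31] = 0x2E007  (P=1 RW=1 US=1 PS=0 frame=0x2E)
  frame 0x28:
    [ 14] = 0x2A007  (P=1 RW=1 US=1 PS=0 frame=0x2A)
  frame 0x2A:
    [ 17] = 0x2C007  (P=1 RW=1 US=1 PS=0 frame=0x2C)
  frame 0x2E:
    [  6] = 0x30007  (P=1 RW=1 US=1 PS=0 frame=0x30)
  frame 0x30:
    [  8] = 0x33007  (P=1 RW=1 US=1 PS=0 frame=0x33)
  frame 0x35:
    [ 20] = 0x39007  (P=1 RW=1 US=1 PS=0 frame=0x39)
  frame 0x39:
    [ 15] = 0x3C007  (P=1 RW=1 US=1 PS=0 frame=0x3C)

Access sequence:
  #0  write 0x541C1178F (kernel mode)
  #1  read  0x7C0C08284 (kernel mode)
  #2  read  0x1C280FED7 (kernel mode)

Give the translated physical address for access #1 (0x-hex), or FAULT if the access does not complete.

Trace:
#0 VA=0x541C1178F (w,kernel):
  [0] read 0x27 idx=21: raw=0x28007 flags P=1 W=1 U=1 S=0
  [1] read 0x28 idx=14: raw=0x2A007 flags P=1 W=1 U=1 S=0
  [2] read 0x2A idx=17: raw=0x2C007 flags P=1 W=1 U=1 S=0
  ⇒ phys 0x2C78F  [3 reads]
#1 VA=0x7C0C08284 (r,kernel):
  [0] read 0x27 idx=31: raw=0x2E007 flags P=1 W=1 U=1 S=0
  [1] read 0x2E idx=6: raw=0x30007 flags P=1 W=1 U=1 S=0
  [2] read 0x30 idx=8: raw=0x33007 flags P=1 W=1 U=1 S=0
  ⇒ phys 0x33284  [3 reads]
#2 VA=0x1C280FED7 (r,kernel):
  [0] read 0x27 idx=7: raw=0x35007 flags P=1 W=1 U=1 S=0
  [1] read 0x35 idx=20: raw=0x39007 flags P=1 W=1 U=1 S=0
  [2] read 0x39 idx=15: raw=0x3C007 flags P=1 W=1 U=1 S=0
  ⇒ phys 0x3CED7  [3 reads]

Access #1 PA: 0x33284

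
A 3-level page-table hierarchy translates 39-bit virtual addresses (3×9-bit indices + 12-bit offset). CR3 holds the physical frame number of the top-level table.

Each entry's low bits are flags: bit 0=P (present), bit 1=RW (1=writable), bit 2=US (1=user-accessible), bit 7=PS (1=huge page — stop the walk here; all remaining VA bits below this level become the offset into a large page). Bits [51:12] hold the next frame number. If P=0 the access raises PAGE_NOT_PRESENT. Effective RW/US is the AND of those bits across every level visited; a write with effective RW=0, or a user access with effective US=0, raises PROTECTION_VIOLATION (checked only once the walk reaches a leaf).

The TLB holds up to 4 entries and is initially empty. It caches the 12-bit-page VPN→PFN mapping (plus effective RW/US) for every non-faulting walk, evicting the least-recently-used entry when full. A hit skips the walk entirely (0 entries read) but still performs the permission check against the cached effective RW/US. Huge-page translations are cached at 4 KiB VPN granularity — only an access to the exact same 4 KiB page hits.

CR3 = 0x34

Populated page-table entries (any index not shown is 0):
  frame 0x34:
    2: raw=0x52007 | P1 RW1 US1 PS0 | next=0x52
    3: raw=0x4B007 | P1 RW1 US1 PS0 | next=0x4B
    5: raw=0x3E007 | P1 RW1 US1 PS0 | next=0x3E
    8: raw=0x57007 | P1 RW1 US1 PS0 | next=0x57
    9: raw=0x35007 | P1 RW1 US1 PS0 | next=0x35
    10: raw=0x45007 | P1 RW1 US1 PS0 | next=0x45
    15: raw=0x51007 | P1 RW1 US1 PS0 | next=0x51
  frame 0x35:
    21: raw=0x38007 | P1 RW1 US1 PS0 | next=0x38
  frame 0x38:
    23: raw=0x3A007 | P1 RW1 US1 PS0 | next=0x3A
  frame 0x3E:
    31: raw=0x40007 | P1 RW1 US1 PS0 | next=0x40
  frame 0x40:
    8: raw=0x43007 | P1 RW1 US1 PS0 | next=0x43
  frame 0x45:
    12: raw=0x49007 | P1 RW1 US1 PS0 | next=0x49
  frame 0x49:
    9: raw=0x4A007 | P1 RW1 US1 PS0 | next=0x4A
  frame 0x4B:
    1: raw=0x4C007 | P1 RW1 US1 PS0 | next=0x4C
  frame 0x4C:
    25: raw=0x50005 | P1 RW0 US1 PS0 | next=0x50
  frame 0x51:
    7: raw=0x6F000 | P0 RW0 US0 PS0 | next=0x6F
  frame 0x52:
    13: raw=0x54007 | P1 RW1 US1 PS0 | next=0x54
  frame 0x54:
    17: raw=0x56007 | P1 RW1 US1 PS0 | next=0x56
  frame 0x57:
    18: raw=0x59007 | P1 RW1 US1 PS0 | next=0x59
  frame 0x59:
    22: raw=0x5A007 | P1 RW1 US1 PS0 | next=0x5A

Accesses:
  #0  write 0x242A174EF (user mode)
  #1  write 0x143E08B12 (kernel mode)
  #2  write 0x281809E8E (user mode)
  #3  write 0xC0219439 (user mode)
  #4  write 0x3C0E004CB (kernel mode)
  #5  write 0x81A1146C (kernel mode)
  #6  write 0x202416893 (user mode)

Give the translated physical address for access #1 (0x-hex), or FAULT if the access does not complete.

Walk each access:
#0 VA=0x242A174EF (w,user):
  [0] read 0x34 idx=9: raw=0x35007 flags P=1 W=1 U=1 S=0
  [1] read 0x35 idx=21: raw=0x38007 flags P=1 W=1 U=1 S=0
  [2] read 0x38 idx=23: raw=0x3A007 flags P=1 W=1 U=1 S=0
  ✓ 0x3A4EF  — 3 lookups
#1 VA=0x143E08B12 (w,kernel):
  [0] read 0x34 idx=5: raw=0x3E007 flags P=1 W=1 U=1 S=0
  [1] read 0x3E idx=31: raw=0x40007 flags P=1 W=1 U=1 S=0
  [2] read 0x40 idx=8: raw=0x43007 flags P=1 W=1 U=1 S=0
  ✓ 0x43B12  — 3 lookups
#2 VA=0x281809E8E (w,user):
  [0] read 0x34 idx=10: raw=0x45007 flags P=1 W=1 U=1 S=0
  [1] read 0x45 idx=12: raw=0x49007 flags P=1 W=1 U=1 S=0
  [2] read 0x49 idx=9: raw=0x4A007 flags P=1 W=1 U=1 S=0
  ✓ 0x4AE8E  — 3 lookups
#3 VA=0xC0219439 (w,user):
  [0] read 0x34 idx=3: raw=0x4B007 flags P=1 W=1 U=1 S=0
  [1] read 0x4B idx=1: raw=0x4C007 flags P=1 W=1 U=1 S=0
  [2] read 0x4C idx=25: raw=0x50005 flags P=1 W=0 U=1 S=0
  → PROTECTION_VIOLATION  (3 entries read)
#4 VA=0x3C0E004CB (w,kernel):
  [0] read 0x34 idx=15: raw=0x51007 flags P=1 W=1 U=1 S=0
  [1] read 0x51 idx=7: raw=0x6F000 flags P=0 W=0 U=0 S=0
  → PAGE_NOT_PRESENT  (2 entries read)
#5 VA=0x81A1146C (w,kernel):
  [0] read 0x34 idx=2: raw=0x52007 flags P=1 W=1 U=1 S=0
  [1] read 0x52 idx=13: raw=0x54007 flags P=1 W=1 U=1 S=0
  [2] read 0x54 idx=17: raw=0x56007 flags P=1 W=1 U=1 S=0
  ✓ 0x5646C  — 3 lookups
#6 VA=0x202416893 (w,user):
  [0] read 0x34 idx=8: raw=0x57007 flags P=1 W=1 U=1 S=0
  [1] read 0x57 idx=18: raw=0x59007 flags P=1 W=1 U=1 S=0
  [2] read 0x59 idx=22: raw=0x5A007 flags P=1 W=1 U=1 S=0
  ✓ 0x5A893  — 3 lookups

Access #1 PA: 0x43B12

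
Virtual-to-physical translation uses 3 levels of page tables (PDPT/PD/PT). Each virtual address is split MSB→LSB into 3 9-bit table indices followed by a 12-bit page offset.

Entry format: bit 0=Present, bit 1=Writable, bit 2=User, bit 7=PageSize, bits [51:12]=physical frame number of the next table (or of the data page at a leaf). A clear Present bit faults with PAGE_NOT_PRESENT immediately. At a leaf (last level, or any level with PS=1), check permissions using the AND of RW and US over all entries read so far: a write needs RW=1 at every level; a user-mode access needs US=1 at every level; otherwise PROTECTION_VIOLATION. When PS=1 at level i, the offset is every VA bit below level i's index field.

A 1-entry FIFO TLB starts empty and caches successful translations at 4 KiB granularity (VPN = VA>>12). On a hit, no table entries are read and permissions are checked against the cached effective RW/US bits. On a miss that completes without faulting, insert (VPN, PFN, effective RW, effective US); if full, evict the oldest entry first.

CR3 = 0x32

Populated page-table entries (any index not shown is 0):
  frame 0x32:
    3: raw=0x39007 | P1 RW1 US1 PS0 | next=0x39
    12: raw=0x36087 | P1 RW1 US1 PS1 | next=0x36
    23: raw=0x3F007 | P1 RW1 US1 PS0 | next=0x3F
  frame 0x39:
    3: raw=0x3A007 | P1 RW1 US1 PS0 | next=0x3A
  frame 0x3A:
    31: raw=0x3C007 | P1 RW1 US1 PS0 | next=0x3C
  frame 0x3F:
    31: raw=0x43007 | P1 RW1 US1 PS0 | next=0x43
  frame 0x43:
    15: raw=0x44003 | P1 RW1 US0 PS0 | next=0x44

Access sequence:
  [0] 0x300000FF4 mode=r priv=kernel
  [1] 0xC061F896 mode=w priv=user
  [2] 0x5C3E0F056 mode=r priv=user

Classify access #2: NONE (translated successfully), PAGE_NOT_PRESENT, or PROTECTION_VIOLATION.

Trace:
#0 VA=0x300000FF4 (r,kernel):
  [0] read 0x32 idx=12: raw=0x36087 flags P=1 W=1 U=1 S=1
  ⇒ phys 0x36FF4 (huge @L0)  [1 reads]
#1 VA=0xC061F896 (w,user):
  [0] read 0x32 idx=3: raw=0x39007 flags P=1 W=1 U=1 S=0
  [1] read 0x39 idx=3: raw=0x3A007 flags P=1 W=1 U=1 S=0
  [2] read 0x3A idx=31: raw=0x3C007 flags P=1 W=1 U=1 S=0
  ⇒ phys 0x3C896  [3 reads]
#2 VA=0x5C3E0F056 (r,user):
  [0] read 0x32 idx=23: raw=0x3F007 flags P=1 W=1 U=1 S=0
  [1] read 0x3F idx=31: raw=0x43007 flags P=1 W=1 U=1 S=0
  [2] read 0x43 idx=15: raw=0x44003 flags P=1 W=1 U=0 S=0
  → PROTECTION_VIOLATION  (3 entries read)

Access #2 fault: PROTECTION_VIOLATION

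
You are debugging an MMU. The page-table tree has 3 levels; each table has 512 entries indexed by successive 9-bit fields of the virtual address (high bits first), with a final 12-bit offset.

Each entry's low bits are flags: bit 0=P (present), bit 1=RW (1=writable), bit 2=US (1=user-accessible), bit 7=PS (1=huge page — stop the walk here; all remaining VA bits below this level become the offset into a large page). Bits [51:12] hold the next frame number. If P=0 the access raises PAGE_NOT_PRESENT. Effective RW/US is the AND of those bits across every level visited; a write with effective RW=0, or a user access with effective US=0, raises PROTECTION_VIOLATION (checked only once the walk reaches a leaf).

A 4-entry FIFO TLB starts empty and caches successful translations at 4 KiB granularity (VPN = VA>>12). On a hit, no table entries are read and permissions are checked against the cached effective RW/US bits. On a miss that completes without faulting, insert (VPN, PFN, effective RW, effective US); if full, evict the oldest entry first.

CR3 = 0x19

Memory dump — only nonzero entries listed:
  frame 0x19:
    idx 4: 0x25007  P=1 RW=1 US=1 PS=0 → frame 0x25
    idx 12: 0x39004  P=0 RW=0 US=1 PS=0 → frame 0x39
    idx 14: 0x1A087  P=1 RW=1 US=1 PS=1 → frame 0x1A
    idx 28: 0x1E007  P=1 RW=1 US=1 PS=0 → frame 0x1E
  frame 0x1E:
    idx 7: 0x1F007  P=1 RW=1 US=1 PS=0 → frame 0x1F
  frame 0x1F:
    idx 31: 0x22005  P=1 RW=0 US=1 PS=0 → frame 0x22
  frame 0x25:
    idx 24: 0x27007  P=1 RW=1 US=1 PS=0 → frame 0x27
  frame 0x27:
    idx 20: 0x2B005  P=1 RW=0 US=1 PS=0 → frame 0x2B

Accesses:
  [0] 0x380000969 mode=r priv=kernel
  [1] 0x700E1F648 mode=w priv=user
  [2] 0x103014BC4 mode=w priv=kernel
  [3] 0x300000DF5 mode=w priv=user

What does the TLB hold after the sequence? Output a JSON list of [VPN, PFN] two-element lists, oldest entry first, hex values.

Walk each access:
#0 VA=0x380000969 (r,kernel):
  L0 @0x19[14] → 0x1A087  P=1,RW=1,US=1,PS=1
  ✓ 0x1A969 (huge @L0)  — 1 lookups
#1 VA=0x700E1F648 (w,user):
  L0 @0x19[28] → 0x1E007  P=1,RW=1,US=1,PS=0
  L1 @0x1E[7] → 0x1F007  P=1,RW=1,US=1,PS=0
  L2 @0x1F[31] → 0x22005  P=1,RW=0,US=1,PS=0
  → PROTECTION_VIOLATION  (3 entries read)
#2 VA=0x103014BC4 (w,kernel):
  L0 @0x19[4] → 0x25007  P=1,RW=1,US=1,PS=0
  L1 @0x25[24] → 0x27007  P=1,RW=1,US=1,PS=0
  L2 @0x27[20] → 0x2B005  P=1,RW=0,US=1,PS=0
  → PROTECTION_VIOLATION  (3 entries read)
#3 VA=0x300000DF5 (w,user):
  L0 @0x19[12] → 0x39004  P=0,RW=0,US=1,PS=0
  → PAGE_NOT_PRESENT  (1 entries read)

TLB: [["0x380000", "0x1A"]]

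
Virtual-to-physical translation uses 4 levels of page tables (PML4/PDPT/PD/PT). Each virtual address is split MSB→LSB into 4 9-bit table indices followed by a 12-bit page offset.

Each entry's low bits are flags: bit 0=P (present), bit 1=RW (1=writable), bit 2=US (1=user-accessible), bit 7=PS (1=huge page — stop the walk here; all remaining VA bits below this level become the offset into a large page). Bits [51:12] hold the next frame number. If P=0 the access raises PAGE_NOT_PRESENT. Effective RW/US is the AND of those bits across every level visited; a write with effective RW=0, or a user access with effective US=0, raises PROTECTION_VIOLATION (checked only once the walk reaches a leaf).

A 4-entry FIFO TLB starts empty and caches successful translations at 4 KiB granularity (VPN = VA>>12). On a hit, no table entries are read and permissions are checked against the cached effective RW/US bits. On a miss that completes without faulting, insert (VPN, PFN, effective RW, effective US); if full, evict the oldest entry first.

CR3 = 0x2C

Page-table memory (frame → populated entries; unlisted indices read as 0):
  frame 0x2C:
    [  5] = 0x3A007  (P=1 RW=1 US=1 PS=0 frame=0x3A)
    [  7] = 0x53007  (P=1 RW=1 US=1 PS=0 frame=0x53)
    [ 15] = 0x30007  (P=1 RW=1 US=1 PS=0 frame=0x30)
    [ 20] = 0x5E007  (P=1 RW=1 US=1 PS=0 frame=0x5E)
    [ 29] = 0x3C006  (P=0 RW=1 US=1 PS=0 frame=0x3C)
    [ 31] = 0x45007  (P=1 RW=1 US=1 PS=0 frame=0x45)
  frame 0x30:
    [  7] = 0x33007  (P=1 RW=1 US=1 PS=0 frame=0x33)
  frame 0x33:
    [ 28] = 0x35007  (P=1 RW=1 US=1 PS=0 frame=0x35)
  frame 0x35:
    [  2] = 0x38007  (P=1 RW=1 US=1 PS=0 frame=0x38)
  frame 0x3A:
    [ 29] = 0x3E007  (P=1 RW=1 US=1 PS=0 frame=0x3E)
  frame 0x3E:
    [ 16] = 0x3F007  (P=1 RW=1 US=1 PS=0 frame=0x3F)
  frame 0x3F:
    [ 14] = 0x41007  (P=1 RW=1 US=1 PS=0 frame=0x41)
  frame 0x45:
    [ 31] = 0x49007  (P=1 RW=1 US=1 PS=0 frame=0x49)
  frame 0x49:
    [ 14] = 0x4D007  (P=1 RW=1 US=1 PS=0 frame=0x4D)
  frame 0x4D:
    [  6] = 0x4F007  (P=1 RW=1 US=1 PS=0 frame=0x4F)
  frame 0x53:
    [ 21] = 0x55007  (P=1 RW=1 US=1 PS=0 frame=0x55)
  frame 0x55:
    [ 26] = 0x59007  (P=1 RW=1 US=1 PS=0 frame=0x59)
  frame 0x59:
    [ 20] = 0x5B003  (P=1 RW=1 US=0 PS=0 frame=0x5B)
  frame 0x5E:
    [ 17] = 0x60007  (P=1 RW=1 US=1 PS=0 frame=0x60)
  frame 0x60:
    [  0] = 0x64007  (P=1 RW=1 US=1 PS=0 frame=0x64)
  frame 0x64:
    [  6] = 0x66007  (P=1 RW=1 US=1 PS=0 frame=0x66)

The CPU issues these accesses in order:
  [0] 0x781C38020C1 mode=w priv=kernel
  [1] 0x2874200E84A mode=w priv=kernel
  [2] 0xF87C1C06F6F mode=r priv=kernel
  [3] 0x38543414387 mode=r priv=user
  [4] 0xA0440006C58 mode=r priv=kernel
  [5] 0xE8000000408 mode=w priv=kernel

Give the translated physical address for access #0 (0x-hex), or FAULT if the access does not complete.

Per-access translation:
#0 VA=0x781C38020C1 (w,kernel):
  [0] read 0x2C idx=15: raw=0x30007 flags P=1 W=1 U=1 S=0
  [1] read 0x30 idx=7: raw=0x33007 flags P=1 W=1 U=1 S=0
  [2] read 0x33 idx=28: raw=0x35007 flags P=1 W=1 U=1 S=0
  [3] read 0x35 idx=2: raw=0x38007 flags P=1 W=1 U=1 S=0
  → PA=0x380C1  (4 entries read)
#1 VA=0x2874200E84A (w,kernel):
  [0] read 0x2C idx=5: raw=0x3A007 flags P=1 W=1 U=1 S=0
  [1] read 0x3A idx=29: raw=0x3E007 flags P=1 W=1 U=1 S=0
  [2] read 0x3E idx=16: raw=0x3F007 flags P=1 W=1 U=1 S=0
  [3] read 0x3F idx=14: raw=0x41007 flags P=1 W=1 U=1 S=0
  → PA=0x4184A  (4 entries read)
#2 VA=0xF87C1C06F6F (r,kernel):
  [0] read 0x2C idx=31: raw=0x45007 flags P=1 W=1 U=1 S=0
  [1] read 0x45 idx=31: raw=0x49007 flags P=1 W=1 U=1 S=0
  [2] read 0x49 idx=14: raw=0x4D007 flags P=1 W=1 U=1 S=0
  [3] read 0x4D idx=6: raw=0x4F007 flags P=1 W=1 U=1 S=0
  → PA=0x4FF6F  (4 entries read)
#3 VA=0x38543414387 (r,user):
  [0] read 0x2C idx=7: raw=0x53007 flags P=1 W=1 U=1 S=0
  [1] read 0x53 idx=21: raw=0x55007 flags P=1 W=1 U=1 S=0
  [2] read 0x55 idx=26: raw=0x59007 flags P=1 W=1 U=1 S=0
  [3] read 0x59 idx=20: raw=0x5B003 flags P=1 W=1 U=0 S=0
  ✗ PROTECTION_VIOLATION  [4 reads]
#4 VA=0xA0440006C58 (r,kernel):
  [0] read 0x2C idx=20: raw=0x5E007 flags P=1 W=1 U=1 S=0
  [1] read 0x5E idx=17: raw=0x60007 flags P=1 W=1 U=1 S=0
  [2] read 0x60 idx=0: raw=0x64007 flags P=1 W=1 U=1 S=0
  [3] read 0x64 idx=6: raw=0x66007 flags P=1 W=1 U=1 S=0
  → PA=0x66C58  (4 entries read)
#5 VA=0xE8000000408 (w,kernel):
  [0] read 0x2C idx=29: raw=0x3C006 flags P=0 W=1 U=1 S=0
  ✗ PAGE_NOT_PRESENT  [1 reads]

Access #0 PA: 0x380C1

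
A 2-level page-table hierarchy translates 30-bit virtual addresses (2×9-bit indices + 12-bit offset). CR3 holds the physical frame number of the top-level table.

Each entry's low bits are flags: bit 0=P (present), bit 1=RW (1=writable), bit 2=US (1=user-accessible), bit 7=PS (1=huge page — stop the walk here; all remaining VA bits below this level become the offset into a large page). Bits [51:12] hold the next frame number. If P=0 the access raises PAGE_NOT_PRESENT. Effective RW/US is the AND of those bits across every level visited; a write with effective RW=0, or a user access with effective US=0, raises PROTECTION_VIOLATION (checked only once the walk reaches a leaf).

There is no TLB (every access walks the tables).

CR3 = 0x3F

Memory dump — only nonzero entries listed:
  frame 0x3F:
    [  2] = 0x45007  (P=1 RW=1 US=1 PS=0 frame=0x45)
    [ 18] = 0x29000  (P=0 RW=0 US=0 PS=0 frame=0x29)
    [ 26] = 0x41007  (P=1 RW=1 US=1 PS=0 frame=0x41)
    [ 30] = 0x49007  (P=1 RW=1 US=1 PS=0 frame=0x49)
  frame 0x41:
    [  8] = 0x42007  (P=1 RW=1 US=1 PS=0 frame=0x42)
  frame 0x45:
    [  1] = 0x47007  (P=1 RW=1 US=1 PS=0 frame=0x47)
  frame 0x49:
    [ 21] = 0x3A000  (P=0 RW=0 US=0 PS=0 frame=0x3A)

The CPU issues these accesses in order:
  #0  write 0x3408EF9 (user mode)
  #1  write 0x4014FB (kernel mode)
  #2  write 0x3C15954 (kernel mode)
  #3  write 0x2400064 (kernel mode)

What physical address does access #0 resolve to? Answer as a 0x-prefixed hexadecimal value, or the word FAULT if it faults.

Per-access translation:
#0 VA=0x3408EF9 (w,user):
  lvl0: tbl 0x3F, slot 26 ⇒ 0x41007 (P1/RW1/US1/PS0)
  lvl1: tbl 0x41, slot 8 ⇒ 0x42007 (P1/RW1/US1/PS0)
  ⇒ phys 0x42EF9  [2 reads]
#1 VA=0x4014FB (w,kernel):
  lvl0: tbl 0x3F, slot 2 ⇒ 0x45007 (P1/RW1/US1/PS0)
  lvl1: tbl 0x45, slot 1 ⇒ 0x47007 (P1/RW1/US1/PS0)
  ⇒ phys 0x474FB  [2 reads]
#2 VA=0x3C15954 (w,kernel):
  lvl0: tbl 0x3F, slot 30 ⇒ 0x49007 (P1/RW1/US1/PS0)
  lvl1: tbl 0x49, slot 21 ⇒ 0x3A000 (P0/RW0/US0/PS0)
  ✗ PAGE_NOT_PRESENT  [2 reads]
#3 VA=0x2400064 (w,kernel):
  lvl0: tbl 0x3F, slot 18 ⇒ 0x29000 (P0/RW0/US0/PS0)
  ✗ PAGE_NOT_PRESENT  [1 reads]

Access #0 PA: 0x42EF9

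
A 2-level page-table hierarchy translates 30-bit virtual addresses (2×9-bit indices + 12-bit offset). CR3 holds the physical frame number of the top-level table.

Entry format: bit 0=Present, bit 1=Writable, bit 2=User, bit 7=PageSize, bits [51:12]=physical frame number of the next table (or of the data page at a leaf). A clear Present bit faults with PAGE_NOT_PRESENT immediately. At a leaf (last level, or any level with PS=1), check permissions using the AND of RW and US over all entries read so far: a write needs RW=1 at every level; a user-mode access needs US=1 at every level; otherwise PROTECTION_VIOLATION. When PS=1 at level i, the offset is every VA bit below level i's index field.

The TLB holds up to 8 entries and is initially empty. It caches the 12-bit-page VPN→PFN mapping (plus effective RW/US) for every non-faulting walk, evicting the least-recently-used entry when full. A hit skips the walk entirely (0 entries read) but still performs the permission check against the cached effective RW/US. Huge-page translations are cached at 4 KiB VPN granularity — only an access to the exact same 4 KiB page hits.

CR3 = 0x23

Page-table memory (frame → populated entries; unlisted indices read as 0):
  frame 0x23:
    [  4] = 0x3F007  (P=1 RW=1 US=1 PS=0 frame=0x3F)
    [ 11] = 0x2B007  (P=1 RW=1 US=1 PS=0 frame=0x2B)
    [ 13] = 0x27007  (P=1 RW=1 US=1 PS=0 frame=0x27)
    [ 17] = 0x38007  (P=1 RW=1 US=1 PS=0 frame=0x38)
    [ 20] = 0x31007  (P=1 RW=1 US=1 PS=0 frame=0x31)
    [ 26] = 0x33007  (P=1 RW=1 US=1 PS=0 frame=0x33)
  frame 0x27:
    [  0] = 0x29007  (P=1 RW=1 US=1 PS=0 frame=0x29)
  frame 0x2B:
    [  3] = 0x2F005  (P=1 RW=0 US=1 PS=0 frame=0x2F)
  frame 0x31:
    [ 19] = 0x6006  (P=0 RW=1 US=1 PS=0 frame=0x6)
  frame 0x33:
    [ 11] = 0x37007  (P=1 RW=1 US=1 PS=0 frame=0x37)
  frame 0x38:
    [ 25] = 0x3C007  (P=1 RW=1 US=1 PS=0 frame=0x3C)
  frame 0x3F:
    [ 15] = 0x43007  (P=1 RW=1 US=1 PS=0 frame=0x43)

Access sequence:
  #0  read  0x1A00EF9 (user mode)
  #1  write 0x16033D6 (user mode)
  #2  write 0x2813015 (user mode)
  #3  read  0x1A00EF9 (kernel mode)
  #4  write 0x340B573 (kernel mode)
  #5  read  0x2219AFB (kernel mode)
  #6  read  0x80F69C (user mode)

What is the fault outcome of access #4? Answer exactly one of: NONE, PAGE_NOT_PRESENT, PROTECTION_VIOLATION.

Per-access translation:
#0 VA=0x1A00EF9 (r,user):
  L0 @0x23[13] → 0x27007  P=1,RW=1,US=1,PS=0
  L1 @0x27[0] → 0x29007  P=1,RW=1,US=1,PS=0
  ⇒ phys 0x29EF9  [2 reads]
#1 VA=0x16033D6 (w,user):
  L0 @0x23[11] → 0x2B007  P=1,RW=1,US=1,PS=0
  L1 @0x2B[3] → 0x2F005  P=1,RW=0,US=1,PS=0
  → PROTECTION_VIOLATION  (2 entries read)
#2 VA=0x2813015 (w,user):
  L0 @0x23[20] → 0x31007  P=1,RW=1,US=1,PS=0
  L1 @0x31[19] → 0x6006  P=0,RW=1,US=1,PS=0
  → PAGE_NOT_PRESENT  (2 entries read)
#3 VA=0x1A00EF9 (r,kernel):
  TLB hit vpn=0x1A00 → PA=0x29EF9
#4 VA=0x340B573 (w,kernel):
  L0 @0x23[26] → 0x33007  P=1,RW=1,US=1,PS=0
  L1 @0x33[11] → 0x37007  P=1,RW=1,US=1,PS=0
  ⇒ phys 0x37573  [2 reads]
#5 VA=0x2219AFB (r,kernel):
  L0 @0x23[17] → 0x38007  P=1,RW=1,US=1,PS=0
  L1 @0x38[25] → 0x3C007  P=1,RW=1,US=1,PS=0
  ⇒ phys 0x3CAFB  [2 reads]
#6 VA=0x80F69C (r,user):
  L0 @0x23[4] → 0x3F007  P=1,RW=1,US=1,PS=0
  L1 @0x3F[15] → 0x43007  P=1,RW=1,US=1,PS=0
  ⇒ phys 0x4369C  [2 reads]

Access #4 fault: NONE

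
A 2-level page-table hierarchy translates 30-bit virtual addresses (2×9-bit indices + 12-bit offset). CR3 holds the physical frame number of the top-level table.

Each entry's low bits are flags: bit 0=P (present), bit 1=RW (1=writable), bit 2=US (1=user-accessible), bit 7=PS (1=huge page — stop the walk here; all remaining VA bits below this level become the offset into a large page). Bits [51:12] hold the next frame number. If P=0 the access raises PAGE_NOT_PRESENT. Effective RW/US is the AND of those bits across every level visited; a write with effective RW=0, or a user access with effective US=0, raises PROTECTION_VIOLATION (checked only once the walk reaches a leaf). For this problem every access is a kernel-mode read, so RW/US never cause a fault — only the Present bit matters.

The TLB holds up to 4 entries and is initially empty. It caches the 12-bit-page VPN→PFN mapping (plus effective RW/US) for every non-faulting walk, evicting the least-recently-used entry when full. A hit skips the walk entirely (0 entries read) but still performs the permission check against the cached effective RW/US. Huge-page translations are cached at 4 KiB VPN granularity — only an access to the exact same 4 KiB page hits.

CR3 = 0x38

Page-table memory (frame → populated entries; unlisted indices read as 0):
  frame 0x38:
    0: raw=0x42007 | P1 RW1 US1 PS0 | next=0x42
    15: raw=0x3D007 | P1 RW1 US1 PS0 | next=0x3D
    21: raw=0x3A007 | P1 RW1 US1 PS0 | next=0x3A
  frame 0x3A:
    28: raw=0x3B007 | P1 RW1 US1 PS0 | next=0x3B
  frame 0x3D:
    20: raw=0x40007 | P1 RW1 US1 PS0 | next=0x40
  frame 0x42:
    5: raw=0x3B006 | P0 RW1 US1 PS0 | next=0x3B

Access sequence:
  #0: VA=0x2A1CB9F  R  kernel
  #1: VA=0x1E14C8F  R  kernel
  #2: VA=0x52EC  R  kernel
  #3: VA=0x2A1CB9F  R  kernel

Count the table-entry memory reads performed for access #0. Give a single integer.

Walk each access:
#0 VA=0x2A1CB9F (r,kernel):
  L0 @0x38[21] → 0x3A007  P=1,RW=1,US=1,PS=0
  L1 @0x3A[28] → 0x3B007  P=1,RW=1,US=1,PS=0
  ⇒ phys 0x3BB9F  [2 reads]
#1 VA=0x1E14C8F (r,kernel):
  L0 @0x38[15] → 0x3D007  P=1,RW=1,US=1,PS=0
  L1 @0x3D[20] → 0x40007  P=1,RW=1,US=1,PS=0
  ⇒ phys 0x40C8F  [2 reads]
#2 VA=0x52EC (r,kernel):
  L0 @0x38[0] → 0x42007  P=1,RW=1,US=1,PS=0
  L1 @0x42[5] → 0x3B006  P=0,RW=1,US=1,PS=0
  → PAGE_NOT_PRESENT  (2 entries read)
#3 VA=0x2A1CB9F (r,kernel):
  TLB hit vpn=0x2A1C → PA=0x3BB9F

Entries read for #0: 2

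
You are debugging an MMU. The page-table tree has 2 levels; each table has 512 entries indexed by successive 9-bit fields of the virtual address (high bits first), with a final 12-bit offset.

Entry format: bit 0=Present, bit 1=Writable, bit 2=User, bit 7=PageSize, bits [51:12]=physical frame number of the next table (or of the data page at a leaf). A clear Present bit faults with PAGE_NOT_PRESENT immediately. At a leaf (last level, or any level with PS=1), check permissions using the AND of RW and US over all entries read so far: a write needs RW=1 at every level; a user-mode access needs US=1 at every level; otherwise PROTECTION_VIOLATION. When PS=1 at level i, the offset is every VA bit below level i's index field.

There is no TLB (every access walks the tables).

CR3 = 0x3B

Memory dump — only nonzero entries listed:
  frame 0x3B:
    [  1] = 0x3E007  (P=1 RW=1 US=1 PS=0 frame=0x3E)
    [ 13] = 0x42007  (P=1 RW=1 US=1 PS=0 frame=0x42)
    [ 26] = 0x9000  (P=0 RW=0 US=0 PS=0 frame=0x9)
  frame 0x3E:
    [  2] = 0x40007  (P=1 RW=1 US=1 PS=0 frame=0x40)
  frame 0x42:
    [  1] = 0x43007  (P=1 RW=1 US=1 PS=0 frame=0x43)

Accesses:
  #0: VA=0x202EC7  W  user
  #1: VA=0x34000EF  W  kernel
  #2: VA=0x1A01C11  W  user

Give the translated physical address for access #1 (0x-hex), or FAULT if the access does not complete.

Per-access translation:
#0 VA=0x202EC7 (w,user):
  L0 @0x3B[1] → 0x3E007  P=1,RW=1,US=1,PS=0
  L1 @0x3E[2] → 0x40007  P=1,RW=1,US=1,PS=0
  ⇒ phys 0x40EC7  [2 reads]
#1 VA=0x34000EF (w,kernel):
  L0 @0x3B[26] → 0x9000  P=0,RW=0,US=0,PS=0
  ⇒ fault: PAGE_NOT_PRESENT  — 1 lookups
#2 VA=0x1A01C11 (w,user):
  L0 @0x3B[13] → 0x42007  P=1,RW=1,US=1,PS=0
  L1 @0x42[1] → 0x43007  P=1,RW=1,US=1,PS=0
  ⇒ phys 0x43C11  [2 reads]

Access #1 PA: FAULT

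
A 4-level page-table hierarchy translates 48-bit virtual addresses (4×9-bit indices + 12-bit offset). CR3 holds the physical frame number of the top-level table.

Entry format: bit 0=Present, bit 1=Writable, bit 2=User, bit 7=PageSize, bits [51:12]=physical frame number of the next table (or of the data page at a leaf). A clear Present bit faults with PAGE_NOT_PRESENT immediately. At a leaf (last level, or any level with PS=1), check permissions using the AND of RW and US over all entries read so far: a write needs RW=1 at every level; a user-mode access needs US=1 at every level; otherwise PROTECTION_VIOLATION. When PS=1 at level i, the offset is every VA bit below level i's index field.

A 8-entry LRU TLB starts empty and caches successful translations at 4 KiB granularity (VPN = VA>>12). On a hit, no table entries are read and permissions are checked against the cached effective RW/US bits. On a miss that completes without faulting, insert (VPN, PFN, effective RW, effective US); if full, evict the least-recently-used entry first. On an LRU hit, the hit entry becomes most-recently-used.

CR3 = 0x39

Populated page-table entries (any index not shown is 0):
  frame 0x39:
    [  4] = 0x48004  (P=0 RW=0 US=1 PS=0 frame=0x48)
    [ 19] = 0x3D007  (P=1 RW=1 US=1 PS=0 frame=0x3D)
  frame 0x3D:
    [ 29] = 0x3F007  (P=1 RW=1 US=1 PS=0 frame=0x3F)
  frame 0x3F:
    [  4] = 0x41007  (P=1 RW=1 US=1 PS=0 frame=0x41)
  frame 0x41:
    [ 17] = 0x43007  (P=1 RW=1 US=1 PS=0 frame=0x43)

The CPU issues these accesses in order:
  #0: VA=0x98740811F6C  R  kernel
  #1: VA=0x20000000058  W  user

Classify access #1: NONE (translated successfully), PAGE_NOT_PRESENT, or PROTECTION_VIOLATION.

Walk each access:
#0 VA=0x98740811F6C (r,kernel):
  L0: frame=0x39 idx=19 entry=0x3D007 [P=1 RW=1 US=1 PS=0]
  L1: frame=0x3D idx=29 entry=0x3F007 [P=1 RW=1 US=1 PS=0]
  L2: frame=0x3F idx=4 entry=0x41007 [P=1 RW=1 US=1 PS=0]
  L3: frame=0x41 idx=17 entry=0x43007 [P=1 RW=1 US=1 PS=0]
  → PA=0x43F6C  (4 entries read)
#1 VA=0x20000000058 (w,user):
  L0: frame=0x39 idx=4 entry=0x48004 [P=0 RW=0 US=1 PS=0]
  ⇒ fault: PAGE_NOT_PRESENT  — 1 lookups

Access #1 fault: PAGE_NOT_PRESENT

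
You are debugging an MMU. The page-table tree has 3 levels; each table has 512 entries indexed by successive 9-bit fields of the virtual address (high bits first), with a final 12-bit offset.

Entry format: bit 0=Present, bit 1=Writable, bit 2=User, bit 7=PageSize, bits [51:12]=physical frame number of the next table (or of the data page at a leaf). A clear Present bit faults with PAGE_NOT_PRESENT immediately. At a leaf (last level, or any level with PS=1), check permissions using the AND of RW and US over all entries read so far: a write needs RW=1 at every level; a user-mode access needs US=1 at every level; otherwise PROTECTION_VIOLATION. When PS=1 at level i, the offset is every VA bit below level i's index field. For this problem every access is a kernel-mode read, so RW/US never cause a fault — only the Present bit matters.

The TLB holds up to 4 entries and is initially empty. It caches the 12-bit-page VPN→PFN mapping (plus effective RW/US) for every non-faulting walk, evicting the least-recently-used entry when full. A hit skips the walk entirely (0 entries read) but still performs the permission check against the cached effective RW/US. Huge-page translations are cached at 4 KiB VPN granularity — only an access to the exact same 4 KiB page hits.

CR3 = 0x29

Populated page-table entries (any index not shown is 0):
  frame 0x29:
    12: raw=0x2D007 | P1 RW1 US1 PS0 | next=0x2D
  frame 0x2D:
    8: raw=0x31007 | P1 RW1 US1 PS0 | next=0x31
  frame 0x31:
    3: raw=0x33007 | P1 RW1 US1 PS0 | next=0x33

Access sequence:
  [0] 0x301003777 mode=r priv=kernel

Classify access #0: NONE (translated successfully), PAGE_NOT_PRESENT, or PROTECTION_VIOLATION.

Per-access translation:
#0 VA=0x301003777 (r,kernel):
  lvl0: tbl 0x29, slot 12 ⇒ 0x2D007 (P1/RW1/US1/PS0)
  lvl1: tbl 0x2D, slot 8 ⇒ 0x31007 (P1/RW1/US1/PS0)
  lvl2: tbl 0x31, slot 3 ⇒ 0x33007 (P1/RW1/US1/PS0)
  ✓ 0x33777  — 3 lookups

Access #0 fault: NONE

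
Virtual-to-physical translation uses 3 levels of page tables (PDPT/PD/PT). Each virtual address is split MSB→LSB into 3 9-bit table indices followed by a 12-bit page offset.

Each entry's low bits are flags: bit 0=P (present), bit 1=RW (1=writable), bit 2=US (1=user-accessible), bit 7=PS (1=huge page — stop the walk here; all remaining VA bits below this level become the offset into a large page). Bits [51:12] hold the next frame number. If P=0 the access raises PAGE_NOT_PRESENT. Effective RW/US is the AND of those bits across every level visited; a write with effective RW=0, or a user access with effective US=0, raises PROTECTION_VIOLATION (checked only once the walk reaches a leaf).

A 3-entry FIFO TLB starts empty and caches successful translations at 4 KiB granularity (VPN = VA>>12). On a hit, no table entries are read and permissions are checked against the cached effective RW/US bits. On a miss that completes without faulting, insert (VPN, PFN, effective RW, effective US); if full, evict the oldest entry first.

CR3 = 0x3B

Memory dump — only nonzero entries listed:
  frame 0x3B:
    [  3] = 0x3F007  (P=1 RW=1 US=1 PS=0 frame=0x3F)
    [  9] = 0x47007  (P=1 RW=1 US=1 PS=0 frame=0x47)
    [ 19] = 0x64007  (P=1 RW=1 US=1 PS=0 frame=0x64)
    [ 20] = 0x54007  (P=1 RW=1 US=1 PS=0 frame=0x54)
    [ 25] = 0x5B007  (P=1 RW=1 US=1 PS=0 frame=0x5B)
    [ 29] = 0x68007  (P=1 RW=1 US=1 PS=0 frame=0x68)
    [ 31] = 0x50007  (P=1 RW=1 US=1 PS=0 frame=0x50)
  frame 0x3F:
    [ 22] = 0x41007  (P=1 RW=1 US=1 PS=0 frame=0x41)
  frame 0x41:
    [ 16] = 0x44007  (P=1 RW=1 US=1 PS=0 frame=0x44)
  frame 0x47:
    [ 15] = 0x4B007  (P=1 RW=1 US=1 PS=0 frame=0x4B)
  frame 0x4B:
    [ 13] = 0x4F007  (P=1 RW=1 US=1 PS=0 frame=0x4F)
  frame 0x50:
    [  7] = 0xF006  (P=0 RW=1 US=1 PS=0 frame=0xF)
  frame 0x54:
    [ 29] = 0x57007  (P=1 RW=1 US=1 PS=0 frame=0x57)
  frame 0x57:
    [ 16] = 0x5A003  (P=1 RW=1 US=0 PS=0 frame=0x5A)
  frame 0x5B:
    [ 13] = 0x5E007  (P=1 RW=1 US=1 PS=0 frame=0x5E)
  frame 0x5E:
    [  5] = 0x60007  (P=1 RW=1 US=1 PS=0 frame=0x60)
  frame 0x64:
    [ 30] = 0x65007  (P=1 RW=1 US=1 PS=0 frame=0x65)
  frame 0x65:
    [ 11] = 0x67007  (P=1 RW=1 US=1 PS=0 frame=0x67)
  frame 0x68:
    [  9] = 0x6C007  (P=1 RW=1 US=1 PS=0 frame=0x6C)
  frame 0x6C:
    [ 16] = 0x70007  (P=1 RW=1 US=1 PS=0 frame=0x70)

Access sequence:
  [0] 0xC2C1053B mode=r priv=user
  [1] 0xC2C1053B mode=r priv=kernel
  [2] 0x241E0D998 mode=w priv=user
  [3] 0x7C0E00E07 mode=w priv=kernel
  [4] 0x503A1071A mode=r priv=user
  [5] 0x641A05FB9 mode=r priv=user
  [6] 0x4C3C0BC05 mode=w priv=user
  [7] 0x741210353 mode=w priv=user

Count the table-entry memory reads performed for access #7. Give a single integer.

Per-access translation:
#0 VA=0xC2C1053B (r,user):
  L0 @0x3B[3] → 0x3F007  P=1,RW=1,US=1,PS=0
  L1 @0x3F[22] → 0x41007  P=1,RW=1,US=1,PS=0
  L2 @0x41[16] → 0x44007  P=1,RW=1,US=1,PS=0
  ⇒ phys 0x4453B  [3 reads]
#1 VA=0xC2C1053B (r,kernel):
  TLB hit vpn=0xC2C10 → PA=0x4453B
#2 VA=0x241E0D998 (w,user):
  L0 @0x3B[9] → 0x47007  P=1,RW=1,US=1,PS=0
  L1 @0x47[15] → 0x4B007  P=1,RW=1,US=1,PS=0
  L2 @0x4B[13] → 0x4F007  P=1,RW=1,US=1,PS=0
  ⇒ phys 0x4F998  [3 reads]
#3 VA=0x7C0E00E07 (w,kernel):
  L0 @0x3B[31] → 0x50007  P=1,RW=1,US=1,PS=0
  L1 @0x50[7] → 0xF006  P=0,RW=1,US=1,PS=0
  ⇒ fault: PAGE_NOT_PRESENT  — 2 lookups
#4 VA=0x503A1071A (r,user):
  L0 @0x3B[20] → 0x54007  P=1,RW=1,US=1,PS=0
  L1 @0x54[29] → 0x57007  P=1,RW=1,US=1,PS=0
  L2 @0x57[16] → 0x5A003  P=1,RW=1,US=0,PS=0
  ⇒ fault: PROTECTION_VIOLATION  — 3 lookups
#5 VA=0x641A05FB9 (r,user):
  L0 @0x3B[25] → 0x5B007  P=1,RW=1,US=1,PS=0
  L1 @0x5B[13] → 0x5E007  P=1,RW=1,US=1,PS=0
  L2 @0x5E[5] → 0x60007  P=1,RW=1,US=1,PS=0
  ⇒ phys 0x60FB9  [3 reads]
#6 VA=0x4C3C0BC05 (w,user):
  L0 @0x3B[19] → 0x64007  P=1,RW=1,US=1,PS=0
  L1 @0x64[30] → 0x65007  P=1,RW=1,US=1,PS=0
  L2 @0x65[11] → 0x67007  P=1,RW=1,US=1,PS=0
  ⇒ phys 0x67C05  [3 reads]
#7 VA=0x741210353 (w,user):
  L0 @0x3B[29] → 0x68007  P=1,RW=1,US=1,PS=0
  L1 @0x68[9] → 0x6C007  P=1,RW=1,US=1,PS=0
  L2 @0x6C[16] → 0x70007  P=1,RW=1,US=1,PS=0
  ⇒ phys 0x70353  [3 reads]

Entries read for #7: 3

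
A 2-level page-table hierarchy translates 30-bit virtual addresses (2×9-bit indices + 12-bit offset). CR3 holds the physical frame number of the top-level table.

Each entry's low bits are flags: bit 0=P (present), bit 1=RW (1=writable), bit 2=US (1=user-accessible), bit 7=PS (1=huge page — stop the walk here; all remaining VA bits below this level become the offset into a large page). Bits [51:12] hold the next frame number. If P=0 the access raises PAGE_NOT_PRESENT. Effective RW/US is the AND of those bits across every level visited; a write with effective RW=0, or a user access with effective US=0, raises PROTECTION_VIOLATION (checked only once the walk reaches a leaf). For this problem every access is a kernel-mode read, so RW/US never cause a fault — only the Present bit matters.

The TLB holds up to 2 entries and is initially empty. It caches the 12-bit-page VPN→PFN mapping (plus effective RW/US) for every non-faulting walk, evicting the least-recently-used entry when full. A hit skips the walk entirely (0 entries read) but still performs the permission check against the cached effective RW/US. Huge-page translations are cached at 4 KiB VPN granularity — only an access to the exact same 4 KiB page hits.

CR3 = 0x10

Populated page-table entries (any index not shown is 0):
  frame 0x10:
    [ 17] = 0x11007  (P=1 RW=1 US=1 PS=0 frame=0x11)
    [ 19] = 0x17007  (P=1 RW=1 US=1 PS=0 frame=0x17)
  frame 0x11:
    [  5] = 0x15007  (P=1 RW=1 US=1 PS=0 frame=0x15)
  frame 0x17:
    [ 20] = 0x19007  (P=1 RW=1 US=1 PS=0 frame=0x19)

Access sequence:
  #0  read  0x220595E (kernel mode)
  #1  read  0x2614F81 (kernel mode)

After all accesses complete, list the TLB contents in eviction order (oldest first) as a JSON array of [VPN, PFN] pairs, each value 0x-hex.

Per-access translation:
#0 VA=0x220595E (r,kernel):
  L0: frame=0x10 idx=17 entry=0x11007 [P=1 RW=1 US=1 PS=0]
  L1: frame=0x11 idx=5 entry=0x15007 [P=1 RW=1 US=1 PS=0]
  → PA=0x1595E  (2 entries read)
#1 VA=0x2614F81 (r,kernel):
  L0: frame=0x10 idx=19 entry=0x17007 [P=1 RW=1 US=1 PS=0]
  L1: frame=0x17 idx=20 entry=0x19007 [P=1 RW=1 US=1 PS=0]
  → PA=0x19F81  (2 entries read)

TLB: [["0x2205", "0x15"], ["0x2614", "0x19"]]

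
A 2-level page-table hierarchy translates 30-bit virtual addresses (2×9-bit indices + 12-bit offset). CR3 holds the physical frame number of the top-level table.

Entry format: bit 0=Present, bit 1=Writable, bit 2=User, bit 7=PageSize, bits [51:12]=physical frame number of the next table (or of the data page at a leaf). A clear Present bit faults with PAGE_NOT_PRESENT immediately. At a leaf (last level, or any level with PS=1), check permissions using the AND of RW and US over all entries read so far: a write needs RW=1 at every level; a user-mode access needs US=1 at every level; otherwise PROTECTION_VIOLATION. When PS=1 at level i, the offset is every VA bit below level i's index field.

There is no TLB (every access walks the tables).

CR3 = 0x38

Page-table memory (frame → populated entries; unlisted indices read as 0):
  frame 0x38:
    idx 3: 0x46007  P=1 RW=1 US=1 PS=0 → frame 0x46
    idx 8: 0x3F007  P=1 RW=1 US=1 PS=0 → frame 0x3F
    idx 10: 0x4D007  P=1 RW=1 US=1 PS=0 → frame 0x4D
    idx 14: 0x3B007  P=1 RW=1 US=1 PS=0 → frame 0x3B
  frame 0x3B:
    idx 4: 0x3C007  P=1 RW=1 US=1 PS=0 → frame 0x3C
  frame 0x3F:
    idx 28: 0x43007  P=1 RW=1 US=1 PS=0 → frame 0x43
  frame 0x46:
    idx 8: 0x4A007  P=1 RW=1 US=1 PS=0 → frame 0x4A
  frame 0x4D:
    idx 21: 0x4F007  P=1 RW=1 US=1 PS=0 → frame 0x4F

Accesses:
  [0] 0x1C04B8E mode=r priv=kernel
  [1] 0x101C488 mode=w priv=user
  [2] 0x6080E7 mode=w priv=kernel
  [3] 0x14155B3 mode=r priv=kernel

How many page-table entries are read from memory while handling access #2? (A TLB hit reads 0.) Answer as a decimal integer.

Per-access translation:
#0 VA=0x1C04B8E (r,kernel):
  L0 @0x38[14] → 0x3B007  P=1,RW=1,US=1,PS=0
  L1 @0x3B[4] → 0x3C007  P=1,RW=1,US=1,PS=0
  ⇒ phys 0x3CB8E  [2 reads]
#1 VA=0x101C488 (w,user):
  L0 @0x38[8] → 0x3F007  P=1,RW=1,US=1,PS=0
  L1 @0x3F[28] → 0x43007  P=1,RW=1,US=1,PS=0
  ⇒ phys 0x43488  [2 reads]
#2 VA=0x6080E7 (w,kernel):
  L0 @0x38[3] → 0x46007  P=1,RW=1,US=1,PS=0
  L1 @0x46[8] → 0x4A007  P=1,RW=1,US=1,PS=0
  ⇒ phys 0x4A0E7  [2 reads]
#3 VA=0x14155B3 (r,kernel):
  L0 @0x38[10] → 0x4D007  P=1,RW=1,US=1,PS=0
  L1 @0x4D[21] → 0x4F007  P=1,RW=1,US=1,PS=0
  ⇒ phys 0x4F5B3  [2 reads]

Entries read for #2: 2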